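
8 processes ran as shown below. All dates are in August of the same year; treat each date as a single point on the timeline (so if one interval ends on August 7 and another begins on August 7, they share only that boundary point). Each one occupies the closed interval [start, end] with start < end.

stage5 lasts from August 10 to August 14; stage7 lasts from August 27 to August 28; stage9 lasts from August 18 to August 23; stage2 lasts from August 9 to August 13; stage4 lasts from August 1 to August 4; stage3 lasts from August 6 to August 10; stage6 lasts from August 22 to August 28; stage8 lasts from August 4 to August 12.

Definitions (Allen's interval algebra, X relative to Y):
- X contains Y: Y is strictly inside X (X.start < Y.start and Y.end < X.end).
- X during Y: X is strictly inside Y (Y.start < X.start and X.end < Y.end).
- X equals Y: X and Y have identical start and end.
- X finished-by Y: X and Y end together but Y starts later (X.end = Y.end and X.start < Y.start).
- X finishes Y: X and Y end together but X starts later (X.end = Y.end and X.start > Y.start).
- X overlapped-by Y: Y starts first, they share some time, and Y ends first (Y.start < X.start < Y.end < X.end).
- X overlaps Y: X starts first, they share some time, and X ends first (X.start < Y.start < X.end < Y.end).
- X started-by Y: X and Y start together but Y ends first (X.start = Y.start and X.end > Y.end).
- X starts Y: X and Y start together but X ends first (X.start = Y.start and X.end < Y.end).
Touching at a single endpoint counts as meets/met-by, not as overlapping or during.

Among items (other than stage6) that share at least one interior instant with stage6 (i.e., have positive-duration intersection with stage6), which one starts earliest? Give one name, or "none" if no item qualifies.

stage9

Target stage6 = [August 22, August 28].
stage2 [August 9, August 13] → before → excluded.
stage3 [August 6, August 10] → before → excluded.
stage4 [August 1, August 4] → before → excluded.
stage5 [August 10, August 14] → before → excluded.
stage7 [August 27, August 28] → finishes → candidate.
stage8 [August 4, August 12] → before → excluded.
stage9 [August 18, August 23] → overlaps → candidate.
Among candidates, earliest start is August 18 → stage9.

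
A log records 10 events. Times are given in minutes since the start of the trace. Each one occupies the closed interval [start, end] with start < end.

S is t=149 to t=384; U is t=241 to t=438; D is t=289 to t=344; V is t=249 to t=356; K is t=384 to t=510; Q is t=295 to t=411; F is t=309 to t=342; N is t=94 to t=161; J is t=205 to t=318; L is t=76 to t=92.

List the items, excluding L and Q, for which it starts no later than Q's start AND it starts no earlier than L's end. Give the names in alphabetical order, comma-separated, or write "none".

D, J, N, S, U, V

Conditions: its start is no later than Q's start (X.start <= t=295) AND its start is no earlier than L's end (X.start >= t=92).
D: start t=289 <= t=295? ✓; start t=289 >= t=92? ✓ → yes.
F: start t=309 <= t=295? ✗; start t=309 >= t=92? ✓ → no.
J: start t=205 <= t=295? ✓; start t=205 >= t=92? ✓ → yes.
K: start t=384 <= t=295? ✗; start t=384 >= t=92? ✓ → no.
N: start t=94 <= t=295? ✓; start t=94 >= t=92? ✓ → yes.
S: start t=149 <= t=295? ✓; start t=149 >= t=92? ✓ → yes.
U: start t=241 <= t=295? ✓; start t=241 >= t=92? ✓ → yes.
V: start t=249 <= t=295? ✓; start t=249 >= t=92? ✓ → yes.
Result: D, J, N, S, U, V.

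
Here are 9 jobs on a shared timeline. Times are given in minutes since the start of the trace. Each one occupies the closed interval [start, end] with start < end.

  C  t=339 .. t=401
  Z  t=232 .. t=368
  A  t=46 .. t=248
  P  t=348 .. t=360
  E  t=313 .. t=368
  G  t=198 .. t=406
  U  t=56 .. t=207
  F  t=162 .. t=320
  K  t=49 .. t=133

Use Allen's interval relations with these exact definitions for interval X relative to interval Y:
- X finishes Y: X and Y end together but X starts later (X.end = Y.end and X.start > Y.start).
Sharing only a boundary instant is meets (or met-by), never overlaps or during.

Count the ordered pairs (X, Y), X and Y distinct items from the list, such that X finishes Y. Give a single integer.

1

Checking all 72 ordered pairs for relation 'finishes'; matching pairs in alphabetical order:
(E, Z): E finishes Z ✓
Count: 1.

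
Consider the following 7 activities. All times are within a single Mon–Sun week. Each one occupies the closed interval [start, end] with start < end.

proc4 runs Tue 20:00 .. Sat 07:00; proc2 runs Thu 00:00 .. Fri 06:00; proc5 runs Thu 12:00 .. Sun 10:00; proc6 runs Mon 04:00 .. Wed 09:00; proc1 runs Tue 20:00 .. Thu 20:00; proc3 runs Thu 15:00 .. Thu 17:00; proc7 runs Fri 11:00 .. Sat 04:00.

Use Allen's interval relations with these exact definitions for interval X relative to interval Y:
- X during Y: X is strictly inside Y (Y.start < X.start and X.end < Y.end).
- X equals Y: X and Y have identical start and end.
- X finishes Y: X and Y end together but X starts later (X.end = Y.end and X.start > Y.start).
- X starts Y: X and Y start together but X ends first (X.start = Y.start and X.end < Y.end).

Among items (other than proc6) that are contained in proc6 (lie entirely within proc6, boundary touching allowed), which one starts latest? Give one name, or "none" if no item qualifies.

Target proc6 = [Mon 04:00, Wed 09:00].
proc1 [Tue 20:00, Thu 20:00] → overlapped-by → excluded.
proc2 [Thu 00:00, Fri 06:00] → after → excluded.
proc3 [Thu 15:00, Thu 17:00] → after → excluded.
proc4 [Tue 20:00, Sat 07:00] → overlapped-by → excluded.
proc5 [Thu 12:00, Sun 10:00] → after → excluded.
proc7 [Fri 11:00, Sat 04:00] → after → excluded.
No candidates → none.

none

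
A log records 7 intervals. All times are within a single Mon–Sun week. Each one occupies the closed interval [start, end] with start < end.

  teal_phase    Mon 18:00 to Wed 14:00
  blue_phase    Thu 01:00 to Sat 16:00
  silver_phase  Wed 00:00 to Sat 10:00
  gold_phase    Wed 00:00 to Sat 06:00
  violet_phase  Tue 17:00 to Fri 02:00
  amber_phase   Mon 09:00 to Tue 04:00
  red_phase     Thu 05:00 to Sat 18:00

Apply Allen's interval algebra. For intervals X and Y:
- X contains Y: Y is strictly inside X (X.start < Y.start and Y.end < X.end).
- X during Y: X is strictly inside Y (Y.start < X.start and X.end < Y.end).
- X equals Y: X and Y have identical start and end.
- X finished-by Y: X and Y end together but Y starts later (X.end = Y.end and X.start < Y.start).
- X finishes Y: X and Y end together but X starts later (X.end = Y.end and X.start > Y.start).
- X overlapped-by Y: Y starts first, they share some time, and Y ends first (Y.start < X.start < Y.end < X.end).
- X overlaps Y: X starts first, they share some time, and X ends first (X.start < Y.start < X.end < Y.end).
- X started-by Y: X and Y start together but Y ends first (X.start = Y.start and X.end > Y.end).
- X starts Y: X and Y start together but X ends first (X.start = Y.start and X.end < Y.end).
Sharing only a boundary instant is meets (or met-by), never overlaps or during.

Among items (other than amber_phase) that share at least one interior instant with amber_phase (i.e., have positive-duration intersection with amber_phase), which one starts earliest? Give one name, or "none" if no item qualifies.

Target amber_phase = [Mon 09:00, Tue 04:00].
blue_phase [Thu 01:00, Sat 16:00] → after → excluded.
gold_phase [Wed 00:00, Sat 06:00] → after → excluded.
red_phase [Thu 05:00, Sat 18:00] → after → excluded.
silver_phase [Wed 00:00, Sat 10:00] → after → excluded.
teal_phase [Mon 18:00, Wed 14:00] → overlapped-by → candidate.
violet_phase [Tue 17:00, Fri 02:00] → after → excluded.
Among candidates, earliest start is Mon 18:00 → teal_phase.

teal_phase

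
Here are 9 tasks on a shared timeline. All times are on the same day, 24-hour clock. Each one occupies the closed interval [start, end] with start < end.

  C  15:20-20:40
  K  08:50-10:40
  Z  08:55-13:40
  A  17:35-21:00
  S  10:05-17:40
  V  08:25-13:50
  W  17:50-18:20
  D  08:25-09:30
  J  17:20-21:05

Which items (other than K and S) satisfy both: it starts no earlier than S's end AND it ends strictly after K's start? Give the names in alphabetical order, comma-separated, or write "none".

Conditions: its start is no earlier than S's end (X.start >= 17:40) AND its end is strictly after K's start (X.end > 08:50).
A: start 17:35 >= 17:40? ✗; end 21:00 > 08:50? ✓ → no.
C: start 15:20 >= 17:40? ✗; end 20:40 > 08:50? ✓ → no.
D: start 08:25 >= 17:40? ✗; end 09:30 > 08:50? ✓ → no.
J: start 17:20 >= 17:40? ✗; end 21:05 > 08:50? ✓ → no.
V: start 08:25 >= 17:40? ✗; end 13:50 > 08:50? ✓ → no.
W: start 17:50 >= 17:40? ✓; end 18:20 > 08:50? ✓ → yes.
Z: start 08:55 >= 17:40? ✗; end 13:40 > 08:50? ✓ → no.
Result: W.

W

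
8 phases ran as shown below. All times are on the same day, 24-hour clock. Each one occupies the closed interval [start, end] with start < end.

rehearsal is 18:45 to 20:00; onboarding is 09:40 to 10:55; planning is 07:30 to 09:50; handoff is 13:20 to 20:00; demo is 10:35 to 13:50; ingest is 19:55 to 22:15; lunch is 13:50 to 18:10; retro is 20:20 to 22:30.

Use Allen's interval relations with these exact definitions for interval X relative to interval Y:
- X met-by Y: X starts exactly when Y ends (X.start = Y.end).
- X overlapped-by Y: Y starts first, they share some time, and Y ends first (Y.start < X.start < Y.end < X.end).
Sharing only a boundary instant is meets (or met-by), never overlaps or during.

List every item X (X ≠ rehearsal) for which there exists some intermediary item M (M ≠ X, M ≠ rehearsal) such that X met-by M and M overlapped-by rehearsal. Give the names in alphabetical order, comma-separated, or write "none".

Target rehearsal = [18:45, 20:00].
Intermediaries M with M overlapped-by rehearsal: ingest.
Via ingest — items with X met-by ingest: none.
Union: none.

none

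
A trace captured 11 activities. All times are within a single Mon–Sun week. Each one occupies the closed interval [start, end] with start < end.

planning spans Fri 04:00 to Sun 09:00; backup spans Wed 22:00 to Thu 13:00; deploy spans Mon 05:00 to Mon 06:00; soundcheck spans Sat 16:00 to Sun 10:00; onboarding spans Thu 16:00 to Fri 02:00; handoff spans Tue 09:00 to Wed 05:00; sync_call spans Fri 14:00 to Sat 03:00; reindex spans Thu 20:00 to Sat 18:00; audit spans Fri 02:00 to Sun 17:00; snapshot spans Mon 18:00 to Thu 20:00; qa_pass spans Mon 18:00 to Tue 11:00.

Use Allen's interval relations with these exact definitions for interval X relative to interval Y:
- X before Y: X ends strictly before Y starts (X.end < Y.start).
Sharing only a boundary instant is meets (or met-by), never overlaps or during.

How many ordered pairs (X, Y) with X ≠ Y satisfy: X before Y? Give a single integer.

Checking all 110 ordered pairs for relation 'before'; matching pairs in alphabetical order:
(backup, audit): backup before audit ✓
(backup, onboarding): backup before onboarding ✓
(backup, planning): backup before planning ✓
(backup, reindex): backup before reindex ✓
(backup, soundcheck): backup before soundcheck ✓
(backup, sync_call): backup before sync_call ✓
(deploy, audit): deploy before audit ✓
(deploy, backup): deploy before backup ✓
(deploy, handoff): deploy before handoff ✓
(deploy, onboarding): deploy before onboarding ✓
(deploy, planning): deploy before planning ✓
(deploy, qa_pass): deploy before qa_pass ✓
(deploy, reindex): deploy before reindex ✓
(deploy, snapshot): deploy before snapshot ✓
(deploy, soundcheck): deploy before soundcheck ✓
(deploy, sync_call): deploy before sync_call ✓
(handoff, audit): handoff before audit ✓
(handoff, backup): handoff before backup ✓
(handoff, onboarding): handoff before onboarding ✓
(handoff, planning): handoff before planning ✓
(handoff, reindex): handoff before reindex ✓
(handoff, soundcheck): handoff before soundcheck ✓
(handoff, sync_call): handoff before sync_call ✓
(onboarding, planning): onboarding before planning ✓
... plus 14 further pairs not listed.
Count: 38.

38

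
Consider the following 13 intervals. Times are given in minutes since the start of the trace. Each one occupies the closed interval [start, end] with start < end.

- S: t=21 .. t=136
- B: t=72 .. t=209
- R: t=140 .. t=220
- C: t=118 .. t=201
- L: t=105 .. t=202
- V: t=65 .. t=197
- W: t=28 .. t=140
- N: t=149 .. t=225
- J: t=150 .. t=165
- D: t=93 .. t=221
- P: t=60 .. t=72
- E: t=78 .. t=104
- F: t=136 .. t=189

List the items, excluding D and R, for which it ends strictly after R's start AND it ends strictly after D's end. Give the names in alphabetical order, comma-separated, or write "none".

Conditions: its end is strictly after R's start (X.end > t=140) AND its end is strictly after D's end (X.end > t=221).
B: end t=209 > t=140? ✓; end t=209 > t=221? ✗ → no.
C: end t=201 > t=140? ✓; end t=201 > t=221? ✗ → no.
E: end t=104 > t=140? ✗; end t=104 > t=221? ✗ → no.
F: end t=189 > t=140? ✓; end t=189 > t=221? ✗ → no.
J: end t=165 > t=140? ✓; end t=165 > t=221? ✗ → no.
L: end t=202 > t=140? ✓; end t=202 > t=221? ✗ → no.
N: end t=225 > t=140? ✓; end t=225 > t=221? ✓ → yes.
P: end t=72 > t=140? ✗; end t=72 > t=221? ✗ → no.
S: end t=136 > t=140? ✗; end t=136 > t=221? ✗ → no.
V: end t=197 > t=140? ✓; end t=197 > t=221? ✗ → no.
W: end t=140 > t=140? ✗; end t=140 > t=221? ✗ → no.
Result: N.

N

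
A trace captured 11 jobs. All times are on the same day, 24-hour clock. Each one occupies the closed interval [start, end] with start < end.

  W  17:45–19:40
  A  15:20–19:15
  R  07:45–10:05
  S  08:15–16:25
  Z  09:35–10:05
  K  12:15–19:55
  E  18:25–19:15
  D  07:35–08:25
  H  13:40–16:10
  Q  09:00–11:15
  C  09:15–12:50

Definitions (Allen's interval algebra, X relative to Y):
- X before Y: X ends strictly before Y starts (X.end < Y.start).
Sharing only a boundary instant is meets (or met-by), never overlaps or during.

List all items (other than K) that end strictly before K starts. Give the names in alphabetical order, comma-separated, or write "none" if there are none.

D, Q, R, Z

Target K = [12:15, 19:55].
A [15:20, 19:15] → during → no.
C [09:15, 12:50] → overlaps → no.
D [07:35, 08:25] → before → yes.
E [18:25, 19:15] → during → no.
H [13:40, 16:10] → during → no.
Q [09:00, 11:15] → before → yes.
R [07:45, 10:05] → before → yes.
S [08:15, 16:25] → overlaps → no.
W [17:45, 19:40] → during → no.
Z [09:35, 10:05] → before → yes.
Result: D, Q, R, Z.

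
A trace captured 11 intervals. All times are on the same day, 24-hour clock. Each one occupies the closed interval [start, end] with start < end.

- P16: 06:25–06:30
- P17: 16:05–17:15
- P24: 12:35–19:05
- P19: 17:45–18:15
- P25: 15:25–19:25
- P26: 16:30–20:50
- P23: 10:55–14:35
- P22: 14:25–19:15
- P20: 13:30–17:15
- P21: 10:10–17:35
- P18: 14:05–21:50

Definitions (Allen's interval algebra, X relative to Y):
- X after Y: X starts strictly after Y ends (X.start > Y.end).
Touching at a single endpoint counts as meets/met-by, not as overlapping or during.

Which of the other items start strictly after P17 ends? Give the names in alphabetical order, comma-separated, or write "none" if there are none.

Target P17 = [16:05, 17:15].
P16 [06:25, 06:30] → before → no.
P18 [14:05, 21:50] → contains → no.
P19 [17:45, 18:15] → after → yes.
P20 [13:30, 17:15] → finished-by → no.
P21 [10:10, 17:35] → contains → no.
P22 [14:25, 19:15] → contains → no.
P23 [10:55, 14:35] → before → no.
P24 [12:35, 19:05] → contains → no.
P25 [15:25, 19:25] → contains → no.
P26 [16:30, 20:50] → overlapped-by → no.
Result: P19.

P19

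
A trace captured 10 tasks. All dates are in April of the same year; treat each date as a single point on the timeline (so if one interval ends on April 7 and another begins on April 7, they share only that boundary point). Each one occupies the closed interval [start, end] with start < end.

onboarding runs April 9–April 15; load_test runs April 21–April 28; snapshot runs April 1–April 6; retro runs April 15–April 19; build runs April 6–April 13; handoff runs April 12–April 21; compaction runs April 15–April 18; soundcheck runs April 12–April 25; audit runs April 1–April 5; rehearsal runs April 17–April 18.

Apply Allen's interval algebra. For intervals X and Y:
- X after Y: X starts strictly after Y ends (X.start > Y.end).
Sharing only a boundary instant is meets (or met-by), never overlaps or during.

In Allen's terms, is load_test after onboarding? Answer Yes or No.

load_test = [April 21, April 28], onboarding = [April 9, April 15].
Actual relation of load_test to onboarding: after.
Asked whether 'after' holds → Yes.

Yes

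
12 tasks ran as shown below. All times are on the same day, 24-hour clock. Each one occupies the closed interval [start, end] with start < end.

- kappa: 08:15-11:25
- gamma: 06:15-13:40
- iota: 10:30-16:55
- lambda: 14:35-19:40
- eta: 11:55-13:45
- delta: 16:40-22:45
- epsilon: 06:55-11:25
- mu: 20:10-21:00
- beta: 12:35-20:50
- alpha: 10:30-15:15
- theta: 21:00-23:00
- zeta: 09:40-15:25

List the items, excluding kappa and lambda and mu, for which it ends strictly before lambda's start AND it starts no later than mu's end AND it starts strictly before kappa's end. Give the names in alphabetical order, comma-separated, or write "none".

Conditions: its end is strictly before lambda's start (X.end < 14:35) AND its start is no later than mu's end (X.start <= 21:00) AND its start is strictly before kappa's end (X.start < 11:25).
alpha: end 15:15 < 14:35? ✗; start 10:30 <= 21:00? ✓; start 10:30 < 11:25? ✓ → no.
beta: end 20:50 < 14:35? ✗; start 12:35 <= 21:00? ✓; start 12:35 < 11:25? ✗ → no.
delta: end 22:45 < 14:35? ✗; start 16:40 <= 21:00? ✓; start 16:40 < 11:25? ✗ → no.
epsilon: end 11:25 < 14:35? ✓; start 06:55 <= 21:00? ✓; start 06:55 < 11:25? ✓ → yes.
eta: end 13:45 < 14:35? ✓; start 11:55 <= 21:00? ✓; start 11:55 < 11:25? ✗ → no.
gamma: end 13:40 < 14:35? ✓; start 06:15 <= 21:00? ✓; start 06:15 < 11:25? ✓ → yes.
iota: end 16:55 < 14:35? ✗; start 10:30 <= 21:00? ✓; start 10:30 < 11:25? ✓ → no.
theta: end 23:00 < 14:35? ✗; start 21:00 <= 21:00? ✓; start 21:00 < 11:25? ✗ → no.
zeta: end 15:25 < 14:35? ✗; start 09:40 <= 21:00? ✓; start 09:40 < 11:25? ✓ → no.
Result: epsilon, gamma.

epsilon, gamma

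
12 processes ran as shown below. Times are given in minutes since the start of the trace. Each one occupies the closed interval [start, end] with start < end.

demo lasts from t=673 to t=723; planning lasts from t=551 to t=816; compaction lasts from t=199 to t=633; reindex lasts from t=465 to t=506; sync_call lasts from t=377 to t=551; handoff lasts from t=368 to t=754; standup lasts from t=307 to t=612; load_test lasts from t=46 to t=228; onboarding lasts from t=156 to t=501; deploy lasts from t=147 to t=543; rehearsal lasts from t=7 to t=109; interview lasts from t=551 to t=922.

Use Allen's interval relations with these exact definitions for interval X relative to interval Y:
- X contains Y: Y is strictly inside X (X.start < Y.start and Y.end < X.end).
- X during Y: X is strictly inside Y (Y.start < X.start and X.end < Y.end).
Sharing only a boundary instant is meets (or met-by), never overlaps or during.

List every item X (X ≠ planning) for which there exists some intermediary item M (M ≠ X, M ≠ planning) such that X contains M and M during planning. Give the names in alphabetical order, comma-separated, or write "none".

handoff, interview

Target planning = [t=551, t=816].
Intermediaries M with M during planning: demo.
Via demo — items with X contains demo: handoff, interview.
Union: handoff, interview.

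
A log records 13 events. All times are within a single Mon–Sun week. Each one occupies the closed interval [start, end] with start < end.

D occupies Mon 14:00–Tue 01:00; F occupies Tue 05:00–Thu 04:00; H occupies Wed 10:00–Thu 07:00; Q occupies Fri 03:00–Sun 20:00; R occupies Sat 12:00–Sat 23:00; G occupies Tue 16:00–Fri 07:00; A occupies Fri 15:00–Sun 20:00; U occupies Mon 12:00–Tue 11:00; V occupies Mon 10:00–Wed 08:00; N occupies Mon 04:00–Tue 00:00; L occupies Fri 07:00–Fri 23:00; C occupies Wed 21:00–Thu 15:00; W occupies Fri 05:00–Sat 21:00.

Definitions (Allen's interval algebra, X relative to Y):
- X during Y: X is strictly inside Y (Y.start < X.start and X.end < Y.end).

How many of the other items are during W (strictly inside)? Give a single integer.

1

Target W = [Fri 05:00, Sat 21:00].
A [Fri 15:00, Sun 20:00] → overlapped-by → no.
C [Wed 21:00, Thu 15:00] → before → no.
D [Mon 14:00, Tue 01:00] → before → no.
F [Tue 05:00, Thu 04:00] → before → no.
G [Tue 16:00, Fri 07:00] → overlaps → no.
H [Wed 10:00, Thu 07:00] → before → no.
L [Fri 07:00, Fri 23:00] → during → counts.
N [Mon 04:00, Tue 00:00] → before → no.
Q [Fri 03:00, Sun 20:00] → contains → no.
R [Sat 12:00, Sat 23:00] → overlapped-by → no.
U [Mon 12:00, Tue 11:00] → before → no.
V [Mon 10:00, Wed 08:00] → before → no.
Total: 1.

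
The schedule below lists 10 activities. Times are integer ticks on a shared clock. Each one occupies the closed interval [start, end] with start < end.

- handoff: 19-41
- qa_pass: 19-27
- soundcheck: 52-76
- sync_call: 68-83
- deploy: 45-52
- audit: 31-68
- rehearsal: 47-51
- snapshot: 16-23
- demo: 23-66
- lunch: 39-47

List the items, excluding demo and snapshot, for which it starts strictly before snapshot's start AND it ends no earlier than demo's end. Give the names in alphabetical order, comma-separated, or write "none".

Conditions: its start is strictly before snapshot's start (X.start < 16) AND its end is no earlier than demo's end (X.end >= 66).
audit: start 31 < 16? ✗; end 68 >= 66? ✓ → no.
deploy: start 45 < 16? ✗; end 52 >= 66? ✗ → no.
handoff: start 19 < 16? ✗; end 41 >= 66? ✗ → no.
lunch: start 39 < 16? ✗; end 47 >= 66? ✗ → no.
qa_pass: start 19 < 16? ✗; end 27 >= 66? ✗ → no.
rehearsal: start 47 < 16? ✗; end 51 >= 66? ✗ → no.
soundcheck: start 52 < 16? ✗; end 76 >= 66? ✓ → no.
sync_call: start 68 < 16? ✗; end 83 >= 66? ✓ → no.
Result: none.

none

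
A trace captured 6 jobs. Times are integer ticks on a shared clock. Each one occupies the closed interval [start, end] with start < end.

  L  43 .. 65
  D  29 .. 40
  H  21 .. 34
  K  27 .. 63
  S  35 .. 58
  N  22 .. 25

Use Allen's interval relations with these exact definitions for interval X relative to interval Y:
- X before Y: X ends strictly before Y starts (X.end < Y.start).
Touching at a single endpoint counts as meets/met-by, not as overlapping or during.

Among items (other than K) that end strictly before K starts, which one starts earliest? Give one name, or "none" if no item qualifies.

N

Target K = [27, 63].
D [29, 40] → during → excluded.
H [21, 34] → overlaps → excluded.
L [43, 65] → overlapped-by → excluded.
N [22, 25] → before → candidate.
S [35, 58] → during → excluded.
Among candidates, earliest start is 22 → N.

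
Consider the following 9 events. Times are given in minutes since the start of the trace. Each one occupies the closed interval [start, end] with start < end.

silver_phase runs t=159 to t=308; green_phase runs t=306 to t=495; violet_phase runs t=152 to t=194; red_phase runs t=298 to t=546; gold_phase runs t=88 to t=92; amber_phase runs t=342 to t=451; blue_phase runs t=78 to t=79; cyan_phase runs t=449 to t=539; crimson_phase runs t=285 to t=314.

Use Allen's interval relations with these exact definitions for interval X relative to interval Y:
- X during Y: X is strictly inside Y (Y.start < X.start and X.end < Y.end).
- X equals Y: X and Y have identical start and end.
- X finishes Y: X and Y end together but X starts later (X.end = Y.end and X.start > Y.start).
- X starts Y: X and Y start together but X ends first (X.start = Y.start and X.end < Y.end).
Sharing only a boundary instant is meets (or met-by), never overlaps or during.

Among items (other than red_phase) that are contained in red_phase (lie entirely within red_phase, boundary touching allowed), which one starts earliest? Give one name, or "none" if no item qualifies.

Target red_phase = [t=298, t=546].
amber_phase [t=342, t=451] → during → candidate.
blue_phase [t=78, t=79] → before → excluded.
crimson_phase [t=285, t=314] → overlaps → excluded.
cyan_phase [t=449, t=539] → during → candidate.
gold_phase [t=88, t=92] → before → excluded.
green_phase [t=306, t=495] → during → candidate.
silver_phase [t=159, t=308] → overlaps → excluded.
violet_phase [t=152, t=194] → before → excluded.
Among candidates, earliest start is t=306 → green_phase.

green_phase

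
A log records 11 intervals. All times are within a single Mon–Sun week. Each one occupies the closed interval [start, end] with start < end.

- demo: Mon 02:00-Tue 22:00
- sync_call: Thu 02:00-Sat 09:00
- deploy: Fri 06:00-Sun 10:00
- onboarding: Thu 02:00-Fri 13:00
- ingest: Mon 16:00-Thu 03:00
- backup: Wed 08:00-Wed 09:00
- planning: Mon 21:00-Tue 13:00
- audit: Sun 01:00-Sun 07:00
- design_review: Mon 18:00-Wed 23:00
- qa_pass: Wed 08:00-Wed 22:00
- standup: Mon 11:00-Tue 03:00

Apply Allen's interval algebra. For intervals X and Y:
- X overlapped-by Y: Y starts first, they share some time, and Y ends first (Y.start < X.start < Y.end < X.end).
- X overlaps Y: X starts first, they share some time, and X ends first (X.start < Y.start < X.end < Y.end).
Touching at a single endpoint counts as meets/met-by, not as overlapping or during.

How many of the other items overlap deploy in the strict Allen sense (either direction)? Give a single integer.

2

Target deploy = [Fri 06:00, Sun 10:00].
audit [Sun 01:00, Sun 07:00] → during → no.
backup [Wed 08:00, Wed 09:00] → before → no.
demo [Mon 02:00, Tue 22:00] → before → no.
design_review [Mon 18:00, Wed 23:00] → before → no.
ingest [Mon 16:00, Thu 03:00] → before → no.
onboarding [Thu 02:00, Fri 13:00] → overlaps → counts.
planning [Mon 21:00, Tue 13:00] → before → no.
qa_pass [Wed 08:00, Wed 22:00] → before → no.
standup [Mon 11:00, Tue 03:00] → before → no.
sync_call [Thu 02:00, Sat 09:00] → overlaps → counts.
Total: 2.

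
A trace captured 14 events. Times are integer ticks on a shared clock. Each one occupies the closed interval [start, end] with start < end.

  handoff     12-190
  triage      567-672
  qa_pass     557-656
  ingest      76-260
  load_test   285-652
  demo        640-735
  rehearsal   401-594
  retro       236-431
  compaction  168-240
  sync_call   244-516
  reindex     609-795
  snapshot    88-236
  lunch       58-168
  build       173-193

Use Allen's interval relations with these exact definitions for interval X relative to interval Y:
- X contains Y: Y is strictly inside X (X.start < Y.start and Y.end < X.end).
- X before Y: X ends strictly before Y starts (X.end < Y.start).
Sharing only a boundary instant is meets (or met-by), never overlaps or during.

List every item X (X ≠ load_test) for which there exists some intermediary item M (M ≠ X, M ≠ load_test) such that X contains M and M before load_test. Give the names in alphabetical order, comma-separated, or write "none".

compaction, handoff, ingest, snapshot

Target load_test = [285, 652].
Intermediaries M with M before load_test: build, compaction, handoff, ingest, lunch, snapshot.
Via build — items with X contains build: compaction, ingest, snapshot.
Via compaction — items with X contains compaction: ingest.
Via handoff — items with X contains handoff: none.
Via ingest — items with X contains ingest: none.
Via lunch — items with X contains lunch: handoff.
Via snapshot — items with X contains snapshot: ingest.
Union: compaction, handoff, ingest, snapshot.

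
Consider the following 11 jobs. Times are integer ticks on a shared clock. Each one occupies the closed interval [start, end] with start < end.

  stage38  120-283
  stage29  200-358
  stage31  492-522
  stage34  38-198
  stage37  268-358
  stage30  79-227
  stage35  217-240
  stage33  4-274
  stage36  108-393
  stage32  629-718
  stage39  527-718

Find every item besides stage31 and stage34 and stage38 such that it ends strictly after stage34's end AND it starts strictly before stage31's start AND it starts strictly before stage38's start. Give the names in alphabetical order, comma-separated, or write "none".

stage30, stage33, stage36

Conditions: its end is strictly after stage34's end (X.end > 198) AND its start is strictly before stage31's start (X.start < 492) AND its start is strictly before stage38's start (X.start < 120).
stage29: end 358 > 198? ✓; start 200 < 492? ✓; start 200 < 120? ✗ → no.
stage30: end 227 > 198? ✓; start 79 < 492? ✓; start 79 < 120? ✓ → yes.
stage32: end 718 > 198? ✓; start 629 < 492? ✗; start 629 < 120? ✗ → no.
stage33: end 274 > 198? ✓; start 4 < 492? ✓; start 4 < 120? ✓ → yes.
stage35: end 240 > 198? ✓; start 217 < 492? ✓; start 217 < 120? ✗ → no.
stage36: end 393 > 198? ✓; start 108 < 492? ✓; start 108 < 120? ✓ → yes.
stage37: end 358 > 198? ✓; start 268 < 492? ✓; start 268 < 120? ✗ → no.
stage39: end 718 > 198? ✓; start 527 < 492? ✗; start 527 < 120? ✗ → no.
Result: stage30, stage33, stage36.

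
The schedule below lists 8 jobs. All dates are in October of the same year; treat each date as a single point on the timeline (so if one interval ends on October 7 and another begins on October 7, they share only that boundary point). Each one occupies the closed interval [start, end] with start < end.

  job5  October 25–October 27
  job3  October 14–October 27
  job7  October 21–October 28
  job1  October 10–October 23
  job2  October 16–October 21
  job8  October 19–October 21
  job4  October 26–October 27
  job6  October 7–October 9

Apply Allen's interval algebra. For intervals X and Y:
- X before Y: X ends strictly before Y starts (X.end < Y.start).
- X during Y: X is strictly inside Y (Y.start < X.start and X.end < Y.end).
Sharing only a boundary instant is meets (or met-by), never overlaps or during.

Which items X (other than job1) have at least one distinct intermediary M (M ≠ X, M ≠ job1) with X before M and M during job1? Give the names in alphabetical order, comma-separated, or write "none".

Target job1 = [October 10, October 23].
Intermediaries M with M during job1: job2, job8.
Via job2 — items with X before job2: job6.
Via job8 — items with X before job8: job6.
Union: job6.

job6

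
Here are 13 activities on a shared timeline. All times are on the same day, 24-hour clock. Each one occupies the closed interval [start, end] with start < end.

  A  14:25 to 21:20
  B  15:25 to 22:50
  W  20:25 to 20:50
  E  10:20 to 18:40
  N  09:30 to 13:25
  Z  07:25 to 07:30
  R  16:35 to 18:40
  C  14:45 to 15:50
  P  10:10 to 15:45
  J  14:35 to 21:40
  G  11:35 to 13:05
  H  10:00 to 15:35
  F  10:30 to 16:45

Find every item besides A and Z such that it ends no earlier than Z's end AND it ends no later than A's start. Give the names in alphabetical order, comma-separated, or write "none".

G, N

Conditions: its end is no earlier than Z's end (X.end >= 07:30) AND its end is no later than A's start (X.end <= 14:25).
B: end 22:50 >= 07:30? ✓; end 22:50 <= 14:25? ✗ → no.
C: end 15:50 >= 07:30? ✓; end 15:50 <= 14:25? ✗ → no.
E: end 18:40 >= 07:30? ✓; end 18:40 <= 14:25? ✗ → no.
F: end 16:45 >= 07:30? ✓; end 16:45 <= 14:25? ✗ → no.
G: end 13:05 >= 07:30? ✓; end 13:05 <= 14:25? ✓ → yes.
H: end 15:35 >= 07:30? ✓; end 15:35 <= 14:25? ✗ → no.
J: end 21:40 >= 07:30? ✓; end 21:40 <= 14:25? ✗ → no.
N: end 13:25 >= 07:30? ✓; end 13:25 <= 14:25? ✓ → yes.
P: end 15:45 >= 07:30? ✓; end 15:45 <= 14:25? ✗ → no.
R: end 18:40 >= 07:30? ✓; end 18:40 <= 14:25? ✗ → no.
W: end 20:50 >= 07:30? ✓; end 20:50 <= 14:25? ✗ → no.
Result: G, N.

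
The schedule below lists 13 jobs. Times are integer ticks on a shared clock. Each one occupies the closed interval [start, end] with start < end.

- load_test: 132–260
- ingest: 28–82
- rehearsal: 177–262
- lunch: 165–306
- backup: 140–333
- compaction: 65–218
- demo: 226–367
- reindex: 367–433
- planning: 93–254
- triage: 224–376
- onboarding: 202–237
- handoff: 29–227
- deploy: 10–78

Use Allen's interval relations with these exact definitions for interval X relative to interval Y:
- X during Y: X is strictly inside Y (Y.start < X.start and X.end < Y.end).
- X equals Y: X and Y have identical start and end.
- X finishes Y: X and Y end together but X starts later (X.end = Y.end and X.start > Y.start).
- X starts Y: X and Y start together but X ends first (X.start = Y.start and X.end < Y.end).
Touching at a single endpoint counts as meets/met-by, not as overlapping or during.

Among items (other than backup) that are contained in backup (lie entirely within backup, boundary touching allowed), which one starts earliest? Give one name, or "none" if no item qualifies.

lunch

Target backup = [140, 333].
compaction [65, 218] → overlaps → excluded.
demo [226, 367] → overlapped-by → excluded.
deploy [10, 78] → before → excluded.
handoff [29, 227] → overlaps → excluded.
ingest [28, 82] → before → excluded.
load_test [132, 260] → overlaps → excluded.
lunch [165, 306] → during → candidate.
onboarding [202, 237] → during → candidate.
planning [93, 254] → overlaps → excluded.
rehearsal [177, 262] → during → candidate.
reindex [367, 433] → after → excluded.
triage [224, 376] → overlapped-by → excluded.
Among candidates, earliest start is 165 → lunch.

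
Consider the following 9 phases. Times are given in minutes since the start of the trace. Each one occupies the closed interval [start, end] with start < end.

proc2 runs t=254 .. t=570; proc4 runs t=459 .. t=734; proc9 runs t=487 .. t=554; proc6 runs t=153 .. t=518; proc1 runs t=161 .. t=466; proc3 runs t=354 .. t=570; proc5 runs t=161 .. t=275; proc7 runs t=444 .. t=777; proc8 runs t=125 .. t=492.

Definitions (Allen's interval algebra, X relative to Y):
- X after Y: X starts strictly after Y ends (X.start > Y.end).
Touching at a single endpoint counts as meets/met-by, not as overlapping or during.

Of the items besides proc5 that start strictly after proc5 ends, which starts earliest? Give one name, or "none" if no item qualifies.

proc3

Target proc5 = [t=161, t=275].
proc1 [t=161, t=466] → started-by → excluded.
proc2 [t=254, t=570] → overlapped-by → excluded.
proc3 [t=354, t=570] → after → candidate.
proc4 [t=459, t=734] → after → candidate.
proc6 [t=153, t=518] → contains → excluded.
proc7 [t=444, t=777] → after → candidate.
proc8 [t=125, t=492] → contains → excluded.
proc9 [t=487, t=554] → after → candidate.
Among candidates, earliest start is t=354 → proc3.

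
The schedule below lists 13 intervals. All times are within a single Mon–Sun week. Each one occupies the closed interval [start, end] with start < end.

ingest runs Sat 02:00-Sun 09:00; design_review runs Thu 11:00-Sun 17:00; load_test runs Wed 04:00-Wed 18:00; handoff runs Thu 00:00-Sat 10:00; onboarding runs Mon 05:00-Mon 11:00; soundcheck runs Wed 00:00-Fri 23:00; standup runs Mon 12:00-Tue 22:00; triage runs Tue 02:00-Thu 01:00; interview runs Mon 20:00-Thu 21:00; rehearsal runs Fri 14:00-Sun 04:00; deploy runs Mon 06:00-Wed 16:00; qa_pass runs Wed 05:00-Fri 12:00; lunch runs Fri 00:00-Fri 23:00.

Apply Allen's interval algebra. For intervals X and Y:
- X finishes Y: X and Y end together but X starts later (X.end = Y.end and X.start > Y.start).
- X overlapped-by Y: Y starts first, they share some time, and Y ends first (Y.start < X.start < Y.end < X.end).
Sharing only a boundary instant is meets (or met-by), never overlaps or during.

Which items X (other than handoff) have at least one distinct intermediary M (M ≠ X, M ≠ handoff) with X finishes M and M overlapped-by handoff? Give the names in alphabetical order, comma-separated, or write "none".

none

Target handoff = [Thu 00:00, Sat 10:00].
Intermediaries M with M overlapped-by handoff: design_review, ingest, rehearsal.
Via design_review — items with X finishes design_review: none.
Via ingest — items with X finishes ingest: none.
Via rehearsal — items with X finishes rehearsal: none.
Union: none.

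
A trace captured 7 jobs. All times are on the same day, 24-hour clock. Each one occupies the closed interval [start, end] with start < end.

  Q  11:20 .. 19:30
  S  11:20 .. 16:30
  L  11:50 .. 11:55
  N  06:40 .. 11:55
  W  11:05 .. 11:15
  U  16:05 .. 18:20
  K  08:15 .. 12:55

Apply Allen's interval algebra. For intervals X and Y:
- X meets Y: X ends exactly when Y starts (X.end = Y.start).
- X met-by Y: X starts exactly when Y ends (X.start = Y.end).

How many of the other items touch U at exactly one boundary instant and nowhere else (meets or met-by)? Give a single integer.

0

Target U = [16:05, 18:20].
K [08:15, 12:55] → before → no.
L [11:50, 11:55] → before → no.
N [06:40, 11:55] → before → no.
Q [11:20, 19:30] → contains → no.
S [11:20, 16:30] → overlaps → no.
W [11:05, 11:15] → before → no.
Total: 0.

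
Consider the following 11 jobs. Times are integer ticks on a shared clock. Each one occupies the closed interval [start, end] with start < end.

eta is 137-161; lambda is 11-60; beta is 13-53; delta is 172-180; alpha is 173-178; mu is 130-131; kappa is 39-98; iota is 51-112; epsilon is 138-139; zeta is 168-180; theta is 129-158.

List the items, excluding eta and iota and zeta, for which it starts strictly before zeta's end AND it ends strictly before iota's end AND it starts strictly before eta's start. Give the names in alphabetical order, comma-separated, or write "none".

beta, kappa, lambda

Conditions: its start is strictly before zeta's end (X.start < 180) AND its end is strictly before iota's end (X.end < 112) AND its start is strictly before eta's start (X.start < 137).
alpha: start 173 < 180? ✓; end 178 < 112? ✗; start 173 < 137? ✗ → no.
beta: start 13 < 180? ✓; end 53 < 112? ✓; start 13 < 137? ✓ → yes.
delta: start 172 < 180? ✓; end 180 < 112? ✗; start 172 < 137? ✗ → no.
epsilon: start 138 < 180? ✓; end 139 < 112? ✗; start 138 < 137? ✗ → no.
kappa: start 39 < 180? ✓; end 98 < 112? ✓; start 39 < 137? ✓ → yes.
lambda: start 11 < 180? ✓; end 60 < 112? ✓; start 11 < 137? ✓ → yes.
mu: start 130 < 180? ✓; end 131 < 112? ✗; start 130 < 137? ✓ → no.
theta: start 129 < 180? ✓; end 158 < 112? ✗; start 129 < 137? ✓ → no.
Result: beta, kappa, lambda.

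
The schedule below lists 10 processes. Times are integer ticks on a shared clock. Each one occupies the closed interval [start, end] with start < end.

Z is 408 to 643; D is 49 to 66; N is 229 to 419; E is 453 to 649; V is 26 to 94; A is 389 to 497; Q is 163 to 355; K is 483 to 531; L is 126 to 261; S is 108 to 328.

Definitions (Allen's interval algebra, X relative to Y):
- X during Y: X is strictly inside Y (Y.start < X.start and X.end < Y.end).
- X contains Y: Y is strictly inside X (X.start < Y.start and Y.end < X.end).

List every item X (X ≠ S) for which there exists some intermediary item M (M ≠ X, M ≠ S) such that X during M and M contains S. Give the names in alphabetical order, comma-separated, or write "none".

none

Target S = [108, 328].
Intermediaries M with M contains S: none.
Union: none.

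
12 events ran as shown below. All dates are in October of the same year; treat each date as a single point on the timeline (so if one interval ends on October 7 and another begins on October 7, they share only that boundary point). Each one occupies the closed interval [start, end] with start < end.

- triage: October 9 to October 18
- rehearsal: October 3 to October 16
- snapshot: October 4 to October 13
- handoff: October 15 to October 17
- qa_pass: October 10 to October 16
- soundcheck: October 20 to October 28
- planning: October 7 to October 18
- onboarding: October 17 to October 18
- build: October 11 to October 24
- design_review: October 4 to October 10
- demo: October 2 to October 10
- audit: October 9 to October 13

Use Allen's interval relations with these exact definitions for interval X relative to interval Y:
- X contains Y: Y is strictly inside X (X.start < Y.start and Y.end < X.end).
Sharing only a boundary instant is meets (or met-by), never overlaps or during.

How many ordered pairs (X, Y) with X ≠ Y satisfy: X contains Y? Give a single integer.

Checking all 132 ordered pairs for relation 'contains'; matching pairs in alphabetical order:
(build, handoff): build contains handoff ✓
(build, onboarding): build contains onboarding ✓
(planning, audit): planning contains audit ✓
(planning, handoff): planning contains handoff ✓
(planning, qa_pass): planning contains qa_pass ✓
(rehearsal, audit): rehearsal contains audit ✓
(rehearsal, design_review): rehearsal contains design_review ✓
(rehearsal, snapshot): rehearsal contains snapshot ✓
(triage, handoff): triage contains handoff ✓
(triage, qa_pass): triage contains qa_pass ✓
Count: 10.

10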